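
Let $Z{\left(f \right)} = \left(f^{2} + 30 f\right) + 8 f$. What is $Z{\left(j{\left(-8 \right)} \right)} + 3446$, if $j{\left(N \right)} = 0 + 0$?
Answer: $3446$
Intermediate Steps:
$j{\left(N \right)} = 0$
$Z{\left(f \right)} = f^{2} + 38 f$
$Z{\left(j{\left(-8 \right)} \right)} + 3446 = 0 \left(38 + 0\right) + 3446 = 0 \cdot 38 + 3446 = 0 + 3446 = 3446$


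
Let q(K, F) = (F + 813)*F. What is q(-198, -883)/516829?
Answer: 61810/516829 ≈ 0.11959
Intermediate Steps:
q(K, F) = F*(813 + F) (q(K, F) = (813 + F)*F = F*(813 + F))
q(-198, -883)/516829 = -883*(813 - 883)/516829 = -883*(-70)*(1/516829) = 61810*(1/516829) = 61810/516829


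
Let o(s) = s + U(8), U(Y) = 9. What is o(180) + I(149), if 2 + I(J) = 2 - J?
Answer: 40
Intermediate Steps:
I(J) = -J (I(J) = -2 + (2 - J) = -J)
o(s) = 9 + s (o(s) = s + 9 = 9 + s)
o(180) + I(149) = (9 + 180) - 1*149 = 189 - 149 = 40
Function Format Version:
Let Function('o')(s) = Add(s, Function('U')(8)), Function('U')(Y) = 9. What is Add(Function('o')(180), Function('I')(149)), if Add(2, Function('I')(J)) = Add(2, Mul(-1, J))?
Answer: 40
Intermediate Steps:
Function('I')(J) = Mul(-1, J) (Function('I')(J) = Add(-2, Add(2, Mul(-1, J))) = Mul(-1, J))
Function('o')(s) = Add(9, s) (Function('o')(s) = Add(s, 9) = Add(9, s))
Add(Function('o')(180), Function('I')(149)) = Add(Add(9, 180), Mul(-1, 149)) = Add(189, -149) = 40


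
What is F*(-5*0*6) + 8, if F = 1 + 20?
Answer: 8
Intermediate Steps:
F = 21
F*(-5*0*6) + 8 = 21*(-5*0*6) + 8 = 21*(0*6) + 8 = 21*0 + 8 = 0 + 8 = 8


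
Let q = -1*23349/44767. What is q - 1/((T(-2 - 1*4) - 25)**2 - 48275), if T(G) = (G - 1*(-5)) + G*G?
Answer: -1124793308/2156650225 ≈ -0.52155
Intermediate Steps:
T(G) = 5 + G + G**2 (T(G) = (G + 5) + G**2 = (5 + G) + G**2 = 5 + G + G**2)
q = -23349/44767 (q = -23349*1/44767 = -23349/44767 ≈ -0.52157)
q - 1/((T(-2 - 1*4) - 25)**2 - 48275) = -23349/44767 - 1/(((5 + (-2 - 1*4) + (-2 - 1*4)**2) - 25)**2 - 48275) = -23349/44767 - 1/(((5 + (-2 - 4) + (-2 - 4)**2) - 25)**2 - 48275) = -23349/44767 - 1/(((5 - 6 + (-6)**2) - 25)**2 - 48275) = -23349/44767 - 1/(((5 - 6 + 36) - 25)**2 - 48275) = -23349/44767 - 1/((35 - 25)**2 - 48275) = -23349/44767 - 1/(10**2 - 48275) = -23349/44767 - 1/(100 - 48275) = -23349/44767 - 1/(-48175) = -23349/44767 - 1*(-1/48175) = -23349/44767 + 1/48175 = -1124793308/2156650225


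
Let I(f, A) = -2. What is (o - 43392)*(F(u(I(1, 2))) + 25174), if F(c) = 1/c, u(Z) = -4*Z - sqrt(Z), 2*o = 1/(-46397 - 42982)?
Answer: -3221910098697101/2949507 - 7756667137*I*sqrt(2)/11798028 ≈ -1.0924e+9 - 929.78*I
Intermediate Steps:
o = -1/178758 (o = 1/(2*(-46397 - 42982)) = (1/2)/(-89379) = (1/2)*(-1/89379) = -1/178758 ≈ -5.5942e-6)
u(Z) = -sqrt(Z) - 4*Z
(o - 43392)*(F(u(I(1, 2))) + 25174) = (-1/178758 - 43392)*(1/(-sqrt(-2) - 4*(-2)) + 25174) = -7756667137*(1/(-I*sqrt(2) + 8) + 25174)/178758 = -7756667137*(1/(8 - I*sqrt(2)) + 25174)/178758 = -7756667137*(25174 + 1/(8 - I*sqrt(2)))/178758 = -97633169253419/89379 - 7756667137/(178758*(8 - I*sqrt(2)))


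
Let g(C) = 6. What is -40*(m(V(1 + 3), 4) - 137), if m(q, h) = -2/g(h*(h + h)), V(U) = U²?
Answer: 16480/3 ≈ 5493.3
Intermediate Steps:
m(q, h) = -⅓ (m(q, h) = -2/6 = -2*⅙ = -⅓)
-40*(m(V(1 + 3), 4) - 137) = -40*(-⅓ - 137) = -40*(-412/3) = 16480/3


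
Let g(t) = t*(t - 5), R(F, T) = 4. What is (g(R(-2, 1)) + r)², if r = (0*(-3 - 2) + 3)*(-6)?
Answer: 484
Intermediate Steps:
g(t) = t*(-5 + t)
r = -18 (r = (0*(-5) + 3)*(-6) = (0 + 3)*(-6) = 3*(-6) = -18)
(g(R(-2, 1)) + r)² = (4*(-5 + 4) - 18)² = (4*(-1) - 18)² = (-4 - 18)² = (-22)² = 484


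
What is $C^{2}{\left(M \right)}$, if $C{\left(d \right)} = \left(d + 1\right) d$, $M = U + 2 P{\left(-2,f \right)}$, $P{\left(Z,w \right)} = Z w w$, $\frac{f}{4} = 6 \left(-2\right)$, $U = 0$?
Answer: $7212330359193600$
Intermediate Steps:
$f = -48$ ($f = 4 \cdot 6 \left(-2\right) = 4 \left(-12\right) = -48$)
$P{\left(Z,w \right)} = Z w^{2}$
$M = -9216$ ($M = 0 + 2 \left(- 2 \left(-48\right)^{2}\right) = 0 + 2 \left(\left(-2\right) 2304\right) = 0 + 2 \left(-4608\right) = 0 - 9216 = -9216$)
$C{\left(d \right)} = d \left(1 + d\right)$ ($C{\left(d \right)} = \left(1 + d\right) d = d \left(1 + d\right)$)
$C^{2}{\left(M \right)} = \left(- 9216 \left(1 - 9216\right)\right)^{2} = \left(\left(-9216\right) \left(-9215\right)\right)^{2} = 84925440^{2} = 7212330359193600$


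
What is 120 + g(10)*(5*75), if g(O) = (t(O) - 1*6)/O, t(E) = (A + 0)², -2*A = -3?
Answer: -165/8 ≈ -20.625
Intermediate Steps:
A = 3/2 (A = -½*(-3) = 3/2 ≈ 1.5000)
t(E) = 9/4 (t(E) = (3/2 + 0)² = (3/2)² = 9/4)
g(O) = -15/(4*O) (g(O) = (9/4 - 1*6)/O = (9/4 - 6)/O = -15/(4*O))
120 + g(10)*(5*75) = 120 + (-15/4/10)*(5*75) = 120 - 15/4*⅒*375 = 120 - 3/8*375 = 120 - 1125/8 = -165/8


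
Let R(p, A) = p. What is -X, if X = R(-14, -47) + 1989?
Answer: -1975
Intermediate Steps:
X = 1975 (X = -14 + 1989 = 1975)
-X = -1*1975 = -1975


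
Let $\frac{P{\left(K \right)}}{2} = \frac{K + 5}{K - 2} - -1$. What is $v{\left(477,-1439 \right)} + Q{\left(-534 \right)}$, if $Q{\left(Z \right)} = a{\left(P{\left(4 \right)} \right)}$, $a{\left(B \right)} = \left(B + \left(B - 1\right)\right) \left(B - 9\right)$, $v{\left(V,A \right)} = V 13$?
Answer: $6243$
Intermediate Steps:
$P{\left(K \right)} = 2 + \frac{2 \left(5 + K\right)}{-2 + K}$ ($P{\left(K \right)} = 2 \left(\frac{K + 5}{K - 2} - -1\right) = 2 \left(\frac{5 + K}{-2 + K} + 1\right) = 2 \left(1 + \frac{5 + K}{-2 + K}\right) = 2 + \frac{2 \left(5 + K\right)}{-2 + K}$)
$v{\left(V,A \right)} = 13 V$
$a{\left(B \right)} = \left(-1 + 2 B\right) \left(-9 + B\right)$ ($a{\left(B \right)} = \left(B + \left(-1 + B\right)\right) \left(-9 + B\right) = \left(-1 + 2 B\right) \left(-9 + B\right)$)
$Q{\left(Z \right)} = 42$ ($Q{\left(Z \right)} = 9 - 19 \frac{2 \left(3 + 2 \cdot 4\right)}{-2 + 4} + 2 \left(\frac{2 \left(3 + 2 \cdot 4\right)}{-2 + 4}\right)^{2} = 9 - 19 \frac{2 \left(3 + 8\right)}{2} + 2 \left(\frac{2 \left(3 + 8\right)}{2}\right)^{2} = 9 - 19 \cdot 2 \cdot \frac{1}{2} \cdot 11 + 2 \left(2 \cdot \frac{1}{2} \cdot 11\right)^{2} = 9 - 209 + 2 \cdot 11^{2} = 9 - 209 + 2 \cdot 121 = 9 - 209 + 242 = 42$)
$v{\left(477,-1439 \right)} + Q{\left(-534 \right)} = 13 \cdot 477 + 42 = 6201 + 42 = 6243$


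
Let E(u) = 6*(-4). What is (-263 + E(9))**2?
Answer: 82369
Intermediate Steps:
E(u) = -24
(-263 + E(9))**2 = (-263 - 24)**2 = (-287)**2 = 82369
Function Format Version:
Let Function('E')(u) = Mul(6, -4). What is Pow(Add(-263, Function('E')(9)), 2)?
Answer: 82369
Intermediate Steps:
Function('E')(u) = -24
Pow(Add(-263, Function('E')(9)), 2) = Pow(Add(-263, -24), 2) = Pow(-287, 2) = 82369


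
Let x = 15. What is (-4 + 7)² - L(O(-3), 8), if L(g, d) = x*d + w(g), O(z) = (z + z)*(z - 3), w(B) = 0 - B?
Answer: -75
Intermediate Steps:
w(B) = -B
O(z) = 2*z*(-3 + z) (O(z) = (2*z)*(-3 + z) = 2*z*(-3 + z))
L(g, d) = -g + 15*d (L(g, d) = 15*d - g = -g + 15*d)
(-4 + 7)² - L(O(-3), 8) = (-4 + 7)² - (-2*(-3)*(-3 - 3) + 15*8) = 3² - (-2*(-3)*(-6) + 120) = 9 - (-1*36 + 120) = 9 - (-36 + 120) = 9 - 1*84 = 9 - 84 = -75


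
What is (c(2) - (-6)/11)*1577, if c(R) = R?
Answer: 44156/11 ≈ 4014.2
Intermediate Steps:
(c(2) - (-6)/11)*1577 = (2 - (-6)/11)*1577 = (2 - 1*(-6/11))*1577 = (2 + 6/11)*1577 = (28/11)*1577 = 44156/11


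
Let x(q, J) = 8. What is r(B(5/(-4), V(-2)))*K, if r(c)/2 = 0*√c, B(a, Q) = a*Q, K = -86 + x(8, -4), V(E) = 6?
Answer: 0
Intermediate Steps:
K = -78 (K = -86 + 8 = -78)
B(a, Q) = Q*a
r(c) = 0 (r(c) = 2*(0*√c) = 2*0 = 0)
r(B(5/(-4), V(-2)))*K = 0*(-78) = 0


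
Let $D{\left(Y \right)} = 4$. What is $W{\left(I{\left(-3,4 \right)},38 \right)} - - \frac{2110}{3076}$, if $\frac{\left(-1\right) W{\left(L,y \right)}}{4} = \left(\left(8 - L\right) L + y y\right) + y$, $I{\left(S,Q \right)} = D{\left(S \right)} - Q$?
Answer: $- \frac{9116209}{1538} \approx -5927.3$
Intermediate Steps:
$I{\left(S,Q \right)} = 4 - Q$
$W{\left(L,y \right)} = - 4 y - 4 y^{2} - 4 L \left(8 - L\right)$ ($W{\left(L,y \right)} = - 4 \left(\left(\left(8 - L\right) L + y y\right) + y\right) = - 4 \left(\left(L \left(8 - L\right) + y^{2}\right) + y\right) = - 4 \left(\left(y^{2} + L \left(8 - L\right)\right) + y\right) = - 4 \left(y + y^{2} + L \left(8 - L\right)\right) = - 4 y - 4 y^{2} - 4 L \left(8 - L\right)$)
$W{\left(I{\left(-3,4 \right)},38 \right)} - - \frac{2110}{3076} = \left(- 32 \left(4 - 4\right) - 152 - 4 \cdot 38^{2} + 4 \left(4 - 4\right)^{2}\right) - - \frac{2110}{3076} = \left(- 32 \left(4 - 4\right) - 152 - 5776 + 4 \left(4 - 4\right)^{2}\right) - \left(-2110\right) \frac{1}{3076} = \left(\left(-32\right) 0 - 152 - 5776 + 4 \cdot 0^{2}\right) - - \frac{1055}{1538} = \left(0 - 152 - 5776 + 4 \cdot 0\right) + \frac{1055}{1538} = \left(0 - 152 - 5776 + 0\right) + \frac{1055}{1538} = -5928 + \frac{1055}{1538} = - \frac{9116209}{1538}$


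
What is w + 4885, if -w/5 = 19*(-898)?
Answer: 90195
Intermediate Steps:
w = 85310 (w = -95*(-898) = -5*(-17062) = 85310)
w + 4885 = 85310 + 4885 = 90195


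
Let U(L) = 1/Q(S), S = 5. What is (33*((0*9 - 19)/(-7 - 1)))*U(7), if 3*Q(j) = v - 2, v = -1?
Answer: -627/8 ≈ -78.375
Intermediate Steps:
Q(j) = -1 (Q(j) = (-1 - 2)/3 = (⅓)*(-3) = -1)
U(L) = -1 (U(L) = 1/(-1) = -1)
(33*((0*9 - 19)/(-7 - 1)))*U(7) = (33*((0*9 - 19)/(-7 - 1)))*(-1) = (33*((0 - 19)/(-8)))*(-1) = (33*(-19*(-⅛)))*(-1) = (33*(19/8))*(-1) = (627/8)*(-1) = -627/8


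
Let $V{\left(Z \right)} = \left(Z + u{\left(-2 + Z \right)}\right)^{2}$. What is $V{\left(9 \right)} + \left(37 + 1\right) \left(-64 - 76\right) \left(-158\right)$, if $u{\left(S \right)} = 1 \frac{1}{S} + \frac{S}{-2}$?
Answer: $\frac{164756001}{196} \approx 8.4059 \cdot 10^{5}$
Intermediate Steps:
$u{\left(S \right)} = \frac{1}{S} - \frac{S}{2}$ ($u{\left(S \right)} = \frac{1}{S} + S \left(- \frac{1}{2}\right) = \frac{1}{S} - \frac{S}{2}$)
$V{\left(Z \right)} = \left(1 + \frac{1}{-2 + Z} + \frac{Z}{2}\right)^{2}$ ($V{\left(Z \right)} = \left(Z - \left(\frac{-2 + Z}{2} - \frac{1}{-2 + Z}\right)\right)^{2} = \left(Z - \left(-1 + \frac{Z}{2} - \frac{1}{-2 + Z}\right)\right)^{2} = \left(Z + \left(1 + \frac{1}{-2 + Z} - \frac{Z}{2}\right)\right)^{2} = \left(1 + \frac{1}{-2 + Z} + \frac{Z}{2}\right)^{2}$)
$V{\left(9 \right)} + \left(37 + 1\right) \left(-64 - 76\right) \left(-158\right) = \frac{\left(-2 + 9^{2}\right)^{2}}{4 \left(-2 + 9\right)^{2}} + \left(37 + 1\right) \left(-64 - 76\right) \left(-158\right) = \frac{\left(-2 + 81\right)^{2}}{4 \cdot 49} + 38 \left(-140\right) \left(-158\right) = \frac{1}{4} \cdot \frac{1}{49} \cdot 79^{2} - -840560 = \frac{1}{4} \cdot \frac{1}{49} \cdot 6241 + 840560 = \frac{6241}{196} + 840560 = \frac{164756001}{196}$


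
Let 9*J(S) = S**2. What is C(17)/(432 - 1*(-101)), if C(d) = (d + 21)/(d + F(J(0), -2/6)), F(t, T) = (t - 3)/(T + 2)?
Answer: 5/1066 ≈ 0.0046904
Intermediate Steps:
J(S) = S**2/9
F(t, T) = (-3 + t)/(2 + T)
C(d) = (21 + d)/(-9/5 + d) (C(d) = (d + 21)/(d + (-3 + (1/9)*0**2)/(2 - 2/6)) = (21 + d)/(d + (-3 + (1/9)*0)/(2 - 2*1/6)) = (21 + d)/(d + (-3 + 0)/(2 - 1/3)) = (21 + d)/(d - 3/(5/3)) = (21 + d)/(d + (3/5)*(-3)) = (21 + d)/(d - 9/5) = (21 + d)/(-9/5 + d))
C(17)/(432 - 1*(-101)) = (5*(21 + 17)/(-9 + 5*17))/(432 - 1*(-101)) = (5*38/(-9 + 85))/(432 + 101) = (5*38/76)/533 = (5*(1/76)*38)*(1/533) = (5/2)*(1/533) = 5/1066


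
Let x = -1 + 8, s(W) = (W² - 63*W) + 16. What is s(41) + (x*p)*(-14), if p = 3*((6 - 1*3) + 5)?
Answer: -3238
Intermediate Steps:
s(W) = 16 + W² - 63*W
p = 24 (p = 3*((6 - 3) + 5) = 3*(3 + 5) = 3*8 = 24)
x = 7
s(41) + (x*p)*(-14) = (16 + 41² - 63*41) + (7*24)*(-14) = (16 + 1681 - 2583) + 168*(-14) = -886 - 2352 = -3238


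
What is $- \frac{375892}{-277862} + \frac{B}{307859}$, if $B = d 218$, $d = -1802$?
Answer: $\frac{3283769298}{42771158729} \approx 0.076775$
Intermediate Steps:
$B = -392836$ ($B = \left(-1802\right) 218 = -392836$)
$- \frac{375892}{-277862} + \frac{B}{307859} = - \frac{375892}{-277862} - \frac{392836}{307859} = \left(-375892\right) \left(- \frac{1}{277862}\right) - \frac{392836}{307859} = \frac{187946}{138931} - \frac{392836}{307859} = \frac{3283769298}{42771158729}$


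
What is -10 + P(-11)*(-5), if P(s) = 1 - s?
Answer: -70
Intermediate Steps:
-10 + P(-11)*(-5) = -10 + (1 - 1*(-11))*(-5) = -10 + (1 + 11)*(-5) = -10 + 12*(-5) = -10 - 60 = -70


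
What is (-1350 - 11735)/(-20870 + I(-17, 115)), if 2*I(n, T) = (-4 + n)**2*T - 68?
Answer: -26170/8907 ≈ -2.9381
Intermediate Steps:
I(n, T) = -34 + T*(-4 + n)**2/2 (I(n, T) = ((-4 + n)**2*T - 68)/2 = (T*(-4 + n)**2 - 68)/2 = (-68 + T*(-4 + n)**2)/2 = -34 + T*(-4 + n)**2/2)
(-1350 - 11735)/(-20870 + I(-17, 115)) = (-1350 - 11735)/(-20870 + (-34 + (1/2)*115*(-4 - 17)**2)) = -13085/(-20870 + (-34 + (1/2)*115*(-21)**2)) = -13085/(-20870 + (-34 + (1/2)*115*441)) = -13085/(-20870 + (-34 + 50715/2)) = -13085/(-20870 + 50647/2) = -13085/8907/2 = -13085*2/8907 = -26170/8907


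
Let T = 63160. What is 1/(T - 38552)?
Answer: 1/24608 ≈ 4.0637e-5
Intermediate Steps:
1/(T - 38552) = 1/(63160 - 38552) = 1/24608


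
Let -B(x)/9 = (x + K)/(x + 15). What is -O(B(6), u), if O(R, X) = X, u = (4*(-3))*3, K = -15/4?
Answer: 36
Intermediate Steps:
K = -15/4 (K = -15*1/4 = -15/4 ≈ -3.7500)
B(x) = -9*(-15/4 + x)/(15 + x) (B(x) = -9*(x - 15/4)/(x + 15) = -9*(-15/4 + x)/(15 + x))
u = -36 (u = -12*3 = -36)
-O(B(6), u) = -1*(-36) = 36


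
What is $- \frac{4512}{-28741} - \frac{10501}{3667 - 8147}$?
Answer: $\frac{322023001}{128759680} \approx 2.501$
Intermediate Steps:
$- \frac{4512}{-28741} - \frac{10501}{3667 - 8147} = \left(-4512\right) \left(- \frac{1}{28741}\right) - \frac{10501}{3667 - 8147} = \frac{4512}{28741} - \frac{10501}{-4480} = \frac{4512}{28741} - - \frac{10501}{4480} = \frac{4512}{28741} + \frac{10501}{4480} = \frac{322023001}{128759680}$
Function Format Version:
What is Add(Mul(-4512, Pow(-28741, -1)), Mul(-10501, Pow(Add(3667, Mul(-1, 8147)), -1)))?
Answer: Rational(322023001, 128759680) ≈ 2.5010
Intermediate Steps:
Add(Mul(-4512, Pow(-28741, -1)), Mul(-10501, Pow(Add(3667, Mul(-1, 8147)), -1))) = Add(Mul(-4512, Rational(-1, 28741)), Mul(-10501, Pow(Add(3667, -8147), -1))) = Add(Rational(4512, 28741), Mul(-10501, Pow(-4480, -1))) = Add(Rational(4512, 28741), Mul(-10501, Rational(-1, 4480))) = Add(Rational(4512, 28741), Rational(10501, 4480)) = Rational(322023001, 128759680)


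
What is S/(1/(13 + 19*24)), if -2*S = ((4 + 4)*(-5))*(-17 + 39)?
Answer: 206360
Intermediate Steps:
S = 440 (S = -(4 + 4)*(-5)*(-17 + 39)/2 = -8*(-5)*22/2 = -(-20)*22 = -½*(-880) = 440)
S/(1/(13 + 19*24)) = 440/(1/(13 + 19*24)) = 440/(1/(13 + 456)) = 440/(1/469) = 440*469 = 206360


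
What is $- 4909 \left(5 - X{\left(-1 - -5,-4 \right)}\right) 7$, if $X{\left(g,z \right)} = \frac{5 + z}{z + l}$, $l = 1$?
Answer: $- \frac{549808}{3} \approx -1.8327 \cdot 10^{5}$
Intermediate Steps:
$X{\left(g,z \right)} = \frac{5 + z}{1 + z}$ ($X{\left(g,z \right)} = \frac{5 + z}{z + 1} = \frac{5 + z}{1 + z}$)
$- 4909 \left(5 - X{\left(-1 - -5,-4 \right)}\right) 7 = - 4909 \left(5 - \frac{5 - 4}{1 - 4}\right) 7 = - 4909 \left(5 - \frac{1}{-3} \cdot 1\right) 7 = - 4909 \left(5 - \left(- \frac{1}{3}\right) 1\right) 7 = - 4909 \left(5 - - \frac{1}{3}\right) 7 = - 4909 \left(5 + \frac{1}{3}\right) 7 = - 4909 \cdot \frac{16}{3} \cdot 7 = \left(-4909\right) \frac{112}{3} = - \frac{549808}{3}$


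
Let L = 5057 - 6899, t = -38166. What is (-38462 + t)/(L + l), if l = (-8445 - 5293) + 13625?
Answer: 76628/1955 ≈ 39.196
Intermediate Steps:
l = -113 (l = -13738 + 13625 = -113)
L = -1842
(-38462 + t)/(L + l) = (-38462 - 38166)/(-1842 - 113) = -76628/(-1955) = -76628*(-1/1955) = 76628/1955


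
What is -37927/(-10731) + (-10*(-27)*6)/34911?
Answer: 16561157/4625061 ≈ 3.5807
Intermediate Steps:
-37927/(-10731) + (-10*(-27)*6)/34911 = -37927*(-1/10731) + (270*6)*(1/34911) = 37927/10731 + 1620*(1/34911) = 37927/10731 + 20/431 = 16561157/4625061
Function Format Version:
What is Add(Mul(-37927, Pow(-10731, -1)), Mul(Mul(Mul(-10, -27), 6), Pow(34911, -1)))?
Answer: Rational(16561157, 4625061) ≈ 3.5807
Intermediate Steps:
Add(Mul(-37927, Pow(-10731, -1)), Mul(Mul(Mul(-10, -27), 6), Pow(34911, -1))) = Add(Mul(-37927, Rational(-1, 10731)), Mul(Mul(270, 6), Rational(1, 34911))) = Add(Rational(37927, 10731), Mul(1620, Rational(1, 34911))) = Add(Rational(37927, 10731), Rational(20, 431)) = Rational(16561157, 4625061)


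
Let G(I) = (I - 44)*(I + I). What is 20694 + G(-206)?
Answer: 123694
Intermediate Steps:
G(I) = 2*I*(-44 + I) (G(I) = (-44 + I)*(2*I) = 2*I*(-44 + I))
20694 + G(-206) = 20694 + 2*(-206)*(-44 - 206) = 20694 + 2*(-206)*(-250) = 20694 + 103000 = 123694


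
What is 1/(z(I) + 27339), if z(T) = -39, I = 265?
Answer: 1/27300 ≈ 3.6630e-5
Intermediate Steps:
1/(z(I) + 27339) = 1/(-39 + 27339) = 1/27300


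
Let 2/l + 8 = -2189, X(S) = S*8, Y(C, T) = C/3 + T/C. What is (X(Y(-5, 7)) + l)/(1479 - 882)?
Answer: -808526/19674135 ≈ -0.041096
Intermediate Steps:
Y(C, T) = C/3 + T/C (Y(C, T) = C*(⅓) + T/C = C/3 + T/C)
X(S) = 8*S
l = -2/2197 (l = 2/(-8 - 2189) = 2/(-2197) = 2*(-1/2197) = -2/2197 ≈ -0.00091033)
(X(Y(-5, 7)) + l)/(1479 - 882) = (8*((⅓)*(-5) + 7/(-5)) - 2/2197)/(1479 - 882) = (8*(-5/3 + 7*(-⅕)) - 2/2197)/597 = (8*(-5/3 - 7/5) - 2/2197)*(1/597) = (8*(-46/15) - 2/2197)*(1/597) = (-368/15 - 2/2197)*(1/597) = -808526/32955*1/597 = -808526/19674135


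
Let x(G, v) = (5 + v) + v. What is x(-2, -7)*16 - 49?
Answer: -193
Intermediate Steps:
x(G, v) = 5 + 2*v
x(-2, -7)*16 - 49 = (5 + 2*(-7))*16 - 49 = (5 - 14)*16 - 49 = -9*16 - 49 = -144 - 49 = -193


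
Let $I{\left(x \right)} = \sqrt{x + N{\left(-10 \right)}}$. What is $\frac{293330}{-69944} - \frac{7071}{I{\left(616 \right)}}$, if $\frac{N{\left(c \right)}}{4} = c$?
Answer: $- \frac{20900581}{69944} \approx -298.82$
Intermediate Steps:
$N{\left(c \right)} = 4 c$
$I{\left(x \right)} = \sqrt{-40 + x}$ ($I{\left(x \right)} = \sqrt{x + 4 \left(-10\right)} = \sqrt{x - 40} = \sqrt{-40 + x}$)
$\frac{293330}{-69944} - \frac{7071}{I{\left(616 \right)}} = \frac{293330}{-69944} - \frac{7071}{\sqrt{-40 + 616}} = 293330 \left(- \frac{1}{69944}\right) - \frac{7071}{\sqrt{576}} = - \frac{146665}{34972} - \frac{7071}{24} = - \frac{146665}{34972} - \frac{2357}{8} = - \frac{20900581}{69944}$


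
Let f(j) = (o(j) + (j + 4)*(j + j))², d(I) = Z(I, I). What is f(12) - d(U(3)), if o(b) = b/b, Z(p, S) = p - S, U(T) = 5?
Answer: 148225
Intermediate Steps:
d(I) = 0 (d(I) = I - I = 0)
o(b) = 1
f(j) = (1 + 2*j*(4 + j))² (f(j) = (1 + (j + 4)*(j + j))² = (1 + (4 + j)*(2*j))² = (1 + 2*j*(4 + j))²)
f(12) - d(U(3)) = (1 + 2*12² + 8*12)² - 1*0 = (1 + 2*144 + 96)² + 0 = (1 + 288 + 96)² + 0 = 385² + 0 = 148225 + 0 = 148225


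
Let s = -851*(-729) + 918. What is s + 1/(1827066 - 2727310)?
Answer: 559318896467/900244 ≈ 6.2130e+5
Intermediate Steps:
s = 621297 (s = 620379 + 918 = 621297)
s + 1/(1827066 - 2727310) = 621297 + 1/(1827066 - 2727310) = 621297 + 1/(-900244) = 621297 - 1/900244 = 559318896467/900244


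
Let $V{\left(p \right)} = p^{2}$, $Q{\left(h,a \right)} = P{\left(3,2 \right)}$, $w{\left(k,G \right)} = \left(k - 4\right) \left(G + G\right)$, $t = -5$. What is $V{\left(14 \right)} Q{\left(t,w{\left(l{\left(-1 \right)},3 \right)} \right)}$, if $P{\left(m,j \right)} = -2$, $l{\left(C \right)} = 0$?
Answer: $-392$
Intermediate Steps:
$w{\left(k,G \right)} = 2 G \left(-4 + k\right)$ ($w{\left(k,G \right)} = \left(-4 + k\right) 2 G = 2 G \left(-4 + k\right)$)
$Q{\left(h,a \right)} = -2$
$V{\left(14 \right)} Q{\left(t,w{\left(l{\left(-1 \right)},3 \right)} \right)} = 14^{2} \left(-2\right) = 196 \left(-2\right) = -392$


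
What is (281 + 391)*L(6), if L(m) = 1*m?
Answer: 4032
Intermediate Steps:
L(m) = m
(281 + 391)*L(6) = (281 + 391)*6 = 672*6 = 4032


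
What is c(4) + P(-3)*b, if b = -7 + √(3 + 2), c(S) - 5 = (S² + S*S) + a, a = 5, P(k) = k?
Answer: 63 - 3*√5 ≈ 56.292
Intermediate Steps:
c(S) = 10 + 2*S² (c(S) = 5 + ((S² + S*S) + 5) = 5 + ((S² + S²) + 5) = 5 + (2*S² + 5) = 5 + (5 + 2*S²) = 10 + 2*S²)
b = -7 + √5 ≈ -4.7639
c(4) + P(-3)*b = (10 + 2*4²) - 3*(-7 + √5) = (10 + 2*16) + (21 - 3*√5) = (10 + 32) + (21 - 3*√5) = 42 + (21 - 3*√5) = 63 - 3*√5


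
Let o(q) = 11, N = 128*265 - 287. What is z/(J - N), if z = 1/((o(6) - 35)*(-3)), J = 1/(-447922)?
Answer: -223961/542338582572 ≈ -4.1295e-7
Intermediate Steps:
N = 33633 (N = 33920 - 287 = 33633)
J = -1/447922 ≈ -2.2325e-6
z = 1/72 (z = 1/((11 - 35)*(-3)) = 1/(-24*(-3)) = 1/72 ≈ 0.013889)
z/(J - N) = 1/(72*(-1/447922 - 1*33633)) = 1/(72*(-1/447922 - 33633)) = 1/(72*(-15064960627/447922)) = (1/72)*(-447922/15064960627) = -223961/542338582572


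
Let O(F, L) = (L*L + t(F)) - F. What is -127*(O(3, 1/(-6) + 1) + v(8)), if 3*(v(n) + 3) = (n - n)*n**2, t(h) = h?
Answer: 10541/36 ≈ 292.81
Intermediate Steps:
v(n) = -3 (v(n) = -3 + ((n - n)*n**2)/3 = -3 + (0*n**2)/3 = -3 + (1/3)*0 = -3 + 0 = -3)
O(F, L) = L**2 (O(F, L) = (L*L + F) - F = (L**2 + F) - F = (F + L**2) - F = L**2)
-127*(O(3, 1/(-6) + 1) + v(8)) = -127*((1/(-6) + 1)**2 - 3) = -127*((-1/6 + 1)**2 - 3) = -127*((5/6)**2 - 3) = -127*(25/36 - 3) = -127*(-83/36) = 10541/36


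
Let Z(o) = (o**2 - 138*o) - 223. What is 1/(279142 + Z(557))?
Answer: 1/512302 ≈ 1.9520e-6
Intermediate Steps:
Z(o) = -223 + o**2 - 138*o
1/(279142 + Z(557)) = 1/(279142 + (-223 + 557**2 - 138*557)) = 1/(279142 + (-223 + 310249 - 76866)) = 1/(279142 + 233160) = 1/512302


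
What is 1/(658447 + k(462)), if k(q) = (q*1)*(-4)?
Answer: 1/656599 ≈ 1.5230e-6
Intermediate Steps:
k(q) = -4*q (k(q) = q*(-4) = -4*q)
1/(658447 + k(462)) = 1/(658447 - 4*462) = 1/(658447 - 1848) = 1/656599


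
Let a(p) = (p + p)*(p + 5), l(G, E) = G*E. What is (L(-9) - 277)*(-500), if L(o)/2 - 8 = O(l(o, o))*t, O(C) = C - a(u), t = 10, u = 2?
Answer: -399500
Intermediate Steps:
l(G, E) = E*G
a(p) = 2*p*(5 + p) (a(p) = (2*p)*(5 + p) = 2*p*(5 + p))
O(C) = -28 + C (O(C) = C - 2*2*(5 + 2) = C - 2*2*7 = C - 1*28 = C - 28 = -28 + C)
L(o) = -544 + 20*o**2 (L(o) = 16 + 2*((-28 + o*o)*10) = 16 + 2*((-28 + o**2)*10) = 16 + 2*(-280 + 10*o**2) = 16 + (-560 + 20*o**2) = -544 + 20*o**2)
(L(-9) - 277)*(-500) = ((-544 + 20*(-9)**2) - 277)*(-500) = ((-544 + 20*81) - 277)*(-500) = ((-544 + 1620) - 277)*(-500) = (1076 - 277)*(-500) = 799*(-500) = -399500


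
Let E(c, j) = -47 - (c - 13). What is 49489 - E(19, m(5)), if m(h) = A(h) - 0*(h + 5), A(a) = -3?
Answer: 49542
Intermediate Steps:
m(h) = -3 (m(h) = -3 - 0*(h + 5) = -3 - 0*(5 + h) = -3 - 1*0 = -3 + 0 = -3)
E(c, j) = -34 - c (E(c, j) = -47 - (-13 + c) = -47 + (13 - c) = -34 - c)
49489 - E(19, m(5)) = 49489 - (-34 - 1*19) = 49489 - (-34 - 19) = 49489 - 1*(-53) = 49489 + 53 = 49542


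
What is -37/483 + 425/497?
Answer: 3814/4899 ≈ 0.77853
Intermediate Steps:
-37/483 + 425/497 = 3814/4899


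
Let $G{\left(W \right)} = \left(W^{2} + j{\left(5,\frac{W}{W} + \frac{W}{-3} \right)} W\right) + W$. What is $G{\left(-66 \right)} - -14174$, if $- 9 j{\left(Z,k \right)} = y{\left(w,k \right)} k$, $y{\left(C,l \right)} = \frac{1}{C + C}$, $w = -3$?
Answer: $\frac{165923}{9} \approx 18436.0$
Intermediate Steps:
$y{\left(C,l \right)} = \frac{1}{2 C}$
$j{\left(Z,k \right)} = \frac{k}{54}$ ($j{\left(Z,k \right)} = - \frac{\frac{1}{2 \left(-3\right)} k}{9} = - \frac{\frac{1}{2} \left(- \frac{1}{3}\right) k}{9} = - \frac{\left(- \frac{1}{6}\right) k}{9} = \frac{k}{54}$)
$G{\left(W \right)} = W + W^{2} + W \left(\frac{1}{54} - \frac{W}{162}\right)$ ($G{\left(W \right)} = \left(W^{2} + \frac{\frac{W}{W} + \frac{W}{-3}}{54} W\right) + W = \left(W^{2} + \frac{1 + W \left(- \frac{1}{3}\right)}{54} W\right) + W = \left(W^{2} + \frac{1 - \frac{W}{3}}{54} W\right) + W = \left(W^{2} + \left(\frac{1}{54} - \frac{W}{162}\right) W\right) + W = \left(W^{2} + W \left(\frac{1}{54} - \frac{W}{162}\right)\right) + W = W + W^{2} + W \left(\frac{1}{54} - \frac{W}{162}\right)$)
$G{\left(-66 \right)} - -14174 = \frac{1}{162} \left(-66\right) \left(165 + 161 \left(-66\right)\right) - -14174 = \frac{1}{162} \left(-66\right) \left(165 - 10626\right) + 14174 = \frac{1}{162} \left(-66\right) \left(-10461\right) + 14174 = \frac{38357}{9} + 14174 = \frac{165923}{9}$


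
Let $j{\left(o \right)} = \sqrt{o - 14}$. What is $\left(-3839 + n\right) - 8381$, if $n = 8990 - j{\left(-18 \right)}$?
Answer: $-3230 - 4 i \sqrt{2} \approx -3230.0 - 5.6569 i$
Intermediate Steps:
$j{\left(o \right)} = \sqrt{-14 + o}$
$n = 8990 - 4 i \sqrt{2}$ ($n = 8990 - \sqrt{-14 - 18} = 8990 - \sqrt{-32} = 8990 - 4 i \sqrt{2} \approx 8990.0 - 5.6569 i$)
$\left(-3839 + n\right) - 8381 = \left(-3839 + \left(8990 - 4 i \sqrt{2}\right)\right) - 8381 = \left(5151 - 4 i \sqrt{2}\right) - 8381 = -3230 - 4 i \sqrt{2}$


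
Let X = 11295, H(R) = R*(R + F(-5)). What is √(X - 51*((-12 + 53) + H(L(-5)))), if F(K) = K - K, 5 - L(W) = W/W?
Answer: 6*√233 ≈ 91.586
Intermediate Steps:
L(W) = 4 (L(W) = 5 - W/W = 5 - 1*1 = 5 - 1 = 4)
F(K) = 0
H(R) = R² (H(R) = R*(R + 0) = R*R = R²)
√(X - 51*((-12 + 53) + H(L(-5)))) = √(11295 - 51*((-12 + 53) + 4²)) = √(11295 - 51*(41 + 16)) = √(11295 - 51*57) = √(11295 - 2907) = √8388 = 6*√233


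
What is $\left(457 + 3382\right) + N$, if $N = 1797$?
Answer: $5636$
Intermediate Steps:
$\left(457 + 3382\right) + N = \left(457 + 3382\right) + 1797 = 3839 + 1797 = 5636$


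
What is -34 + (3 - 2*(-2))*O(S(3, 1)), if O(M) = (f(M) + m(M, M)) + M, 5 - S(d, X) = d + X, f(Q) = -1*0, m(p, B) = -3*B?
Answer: -48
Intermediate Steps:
f(Q) = 0
S(d, X) = 5 - X - d (S(d, X) = 5 - (d + X) = 5 - (X + d) = 5 + (-X - d) = 5 - X - d)
O(M) = -2*M (O(M) = (0 - 3*M) + M = -3*M + M = -2*M)
-34 + (3 - 2*(-2))*O(S(3, 1)) = -34 + (3 - 2*(-2))*(-2*(5 - 1*1 - 1*3)) = -34 + (3 + 4)*(-2*(5 - 1 - 3)) = -34 + 7*(-2*1) = -34 + 7*(-2) = -34 - 14 = -48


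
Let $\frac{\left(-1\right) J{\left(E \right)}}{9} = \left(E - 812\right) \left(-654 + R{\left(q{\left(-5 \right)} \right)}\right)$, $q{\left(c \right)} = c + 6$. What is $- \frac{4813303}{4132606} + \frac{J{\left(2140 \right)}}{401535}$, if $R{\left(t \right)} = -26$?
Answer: $\frac{703432601779}{36875243338} \approx 19.076$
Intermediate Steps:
$q{\left(c \right)} = 6 + c$
$J{\left(E \right)} = -4969440 + 6120 E$ ($J{\left(E \right)} = - 9 \left(E - 812\right) \left(-654 - 26\right) = - 9 \left(-812 + E\right) \left(-680\right) = - 9 \left(552160 - 680 E\right) = -4969440 + 6120 E$)
$- \frac{4813303}{4132606} + \frac{J{\left(2140 \right)}}{401535} = - \frac{4813303}{4132606} + \frac{-4969440 + 6120 \cdot 2140}{401535} = \left(-4813303\right) \frac{1}{4132606} + \left(-4969440 + 13096800\right) \frac{1}{401535} = - \frac{4813303}{4132606} + 8127360 \cdot \frac{1}{401535} = - \frac{4813303}{4132606} + \frac{180608}{8923} = \frac{703432601779}{36875243338}$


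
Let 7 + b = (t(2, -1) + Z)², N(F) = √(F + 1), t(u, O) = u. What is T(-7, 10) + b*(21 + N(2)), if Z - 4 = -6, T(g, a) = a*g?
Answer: -217 - 7*√3 ≈ -229.12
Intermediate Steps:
Z = -2 (Z = 4 - 6 = -2)
N(F) = √(1 + F)
b = -7 (b = -7 + (2 - 2)² = -7 + 0² = -7 + 0 = -7)
T(-7, 10) + b*(21 + N(2)) = 10*(-7) - 7*(21 + √(1 + 2)) = -70 - 7*(21 + √3) = -70 + (-147 - 7*√3) = -217 - 7*√3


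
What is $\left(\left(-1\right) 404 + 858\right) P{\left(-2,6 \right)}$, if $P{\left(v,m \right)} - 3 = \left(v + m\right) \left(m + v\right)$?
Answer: $8626$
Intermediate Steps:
$P{\left(v,m \right)} = 3 + \left(m + v\right)^{2}$ ($P{\left(v,m \right)} = 3 + \left(v + m\right) \left(m + v\right) = 3 + \left(m + v\right) \left(m + v\right) = 3 + \left(m + v\right)^{2}$)
$\left(\left(-1\right) 404 + 858\right) P{\left(-2,6 \right)} = \left(\left(-1\right) 404 + 858\right) \left(3 + \left(6 - 2\right)^{2}\right) = \left(-404 + 858\right) \left(3 + 4^{2}\right) = 454 \left(3 + 16\right) = 454 \cdot 19 = 8626$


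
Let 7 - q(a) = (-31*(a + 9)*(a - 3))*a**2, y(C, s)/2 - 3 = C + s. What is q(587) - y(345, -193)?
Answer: 3717893996593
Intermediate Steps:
y(C, s) = 6 + 2*C + 2*s (y(C, s) = 6 + 2*(C + s) = 6 + (2*C + 2*s) = 6 + 2*C + 2*s)
q(a) = 7 + 31*a**2*(-3 + a)*(9 + a) (q(a) = 7 - (-31*(a + 9)*(a - 3))*a**2 = 7 - (-31*(9 + a)*(-3 + a))*a**2 = 7 - (-31*(-3 + a)*(9 + a))*a**2 = 7 - (-31)*a**2*(-3 + a)*(9 + a) = 7 + 31*a**2*(-3 + a)*(9 + a))
q(587) - y(345, -193) = (7 - 837*587**2 + 31*587**4 + 186*587**3) - (6 + 2*345 + 2*(-193)) = (7 - 837*344569 + 31*118727795761 + 186*202262003) - (6 + 690 - 386) = (7 - 288404253 + 3680561668591 + 37620732558) - 1*310 = 3717893996903 - 310 = 3717893996593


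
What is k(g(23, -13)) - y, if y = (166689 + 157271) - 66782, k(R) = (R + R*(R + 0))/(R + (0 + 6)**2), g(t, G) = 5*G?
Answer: -7462322/29 ≈ -2.5732e+5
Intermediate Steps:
k(R) = (R + R**2)/(36 + R) (k(R) = (R + R*R)/(R + 6**2) = (R + R**2)/(R + 36) = (R + R**2)/(36 + R))
y = 257178 (y = 323960 - 66782 = 257178)
k(g(23, -13)) - y = (5*(-13))*(1 + 5*(-13))/(36 + 5*(-13)) - 1*257178 = -65*(1 - 65)/(36 - 65) - 257178 = -65*(-64)/(-29) - 257178 = -65*(-1/29)*(-64) - 257178 = -4160/29 - 257178 = -7462322/29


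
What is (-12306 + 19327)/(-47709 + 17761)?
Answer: -7021/29948 ≈ -0.23444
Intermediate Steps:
(-12306 + 19327)/(-47709 + 17761) = 7021/(-29948) = 7021*(-1/29948) = -7021/29948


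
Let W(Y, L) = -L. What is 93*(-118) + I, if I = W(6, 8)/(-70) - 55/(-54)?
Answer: -20738719/1890 ≈ -10973.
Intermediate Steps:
I = 2141/1890 (I = -1*8/(-70) - 55/(-54) = -8*(-1/70) - 55*(-1/54) = 4/35 + 55/54 = 2141/1890 ≈ 1.1328)
93*(-118) + I = 93*(-118) + 2141/1890 = -10974 + 2141/1890 = -20738719/1890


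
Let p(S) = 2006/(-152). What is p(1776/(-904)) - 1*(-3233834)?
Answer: 245770381/76 ≈ 3.2338e+6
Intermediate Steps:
p(S) = -1003/76 (p(S) = 2006*(-1/152) = -1003/76)
p(1776/(-904)) - 1*(-3233834) = -1003/76 - 1*(-3233834) = -1003/76 + 3233834 = 245770381/76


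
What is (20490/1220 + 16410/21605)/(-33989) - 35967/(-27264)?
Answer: 107365657126949/81418070686592 ≈ 1.3187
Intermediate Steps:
(20490/1220 + 16410/21605)/(-33989) - 35967/(-27264) = (20490*(1/1220) + 16410*(1/21605))*(-1/33989) - 35967*(-1/27264) = (2049/122 + 3282/4321)*(-1/33989) + 11989/9088 = (9254133/527162)*(-1/33989) + 11989/9088 = -9254133/17917709218 + 11989/9088 = 107365657126949/81418070686592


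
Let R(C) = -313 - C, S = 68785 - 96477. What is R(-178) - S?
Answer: 27557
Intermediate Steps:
S = -27692
R(-178) - S = (-313 - 1*(-178)) - 1*(-27692) = (-313 + 178) + 27692 = -135 + 27692 = 27557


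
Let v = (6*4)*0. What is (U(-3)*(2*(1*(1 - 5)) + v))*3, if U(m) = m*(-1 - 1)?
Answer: -144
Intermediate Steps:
v = 0 (v = 24*0 = 0)
U(m) = -2*m (U(m) = m*(-2) = -2*m)
(U(-3)*(2*(1*(1 - 5)) + v))*3 = ((-2*(-3))*(2*(1*(1 - 5)) + 0))*3 = (6*(2*(1*(-4)) + 0))*3 = (6*(2*(-4) + 0))*3 = (6*(-8 + 0))*3 = (6*(-8))*3 = -48*3 = -144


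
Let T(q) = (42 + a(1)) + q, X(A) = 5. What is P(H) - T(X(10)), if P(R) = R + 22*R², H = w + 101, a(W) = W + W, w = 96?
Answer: 853946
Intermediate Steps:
a(W) = 2*W
T(q) = 44 + q (T(q) = (42 + 2*1) + q = (42 + 2) + q = 44 + q)
H = 197 (H = 96 + 101 = 197)
P(H) - T(X(10)) = 197*(1 + 22*197) - (44 + 5) = 197*(1 + 4334) - 1*49 = 197*4335 - 49 = 853995 - 49 = 853946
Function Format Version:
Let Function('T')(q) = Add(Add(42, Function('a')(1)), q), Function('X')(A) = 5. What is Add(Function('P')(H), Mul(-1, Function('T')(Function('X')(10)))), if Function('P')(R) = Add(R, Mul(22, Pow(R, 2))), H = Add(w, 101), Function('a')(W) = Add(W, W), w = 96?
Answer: 853946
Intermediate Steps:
Function('a')(W) = Mul(2, W)
Function('T')(q) = Add(44, q) (Function('T')(q) = Add(Add(42, Mul(2, 1)), q) = Add(Add(42, 2), q) = Add(44, q))
H = 197 (H = Add(96, 101) = 197)
Add(Function('P')(H), Mul(-1, Function('T')(Function('X')(10)))) = Add(Mul(197, Add(1, Mul(22, 197))), Mul(-1, Add(44, 5))) = Add(Mul(197, Add(1, 4334)), Mul(-1, 49)) = Add(Mul(197, 4335), -49) = Add(853995, -49) = 853946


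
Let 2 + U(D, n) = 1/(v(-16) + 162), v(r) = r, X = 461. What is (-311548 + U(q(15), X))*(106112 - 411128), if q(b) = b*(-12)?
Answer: 6937024487892/73 ≈ 9.5028e+10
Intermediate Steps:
q(b) = -12*b
U(D, n) = -291/146 (U(D, n) = -2 + 1/(-16 + 162) = -2 + 1/146 = -291/146)
(-311548 + U(q(15), X))*(106112 - 411128) = (-311548 - 291/146)*(106112 - 411128) = -45486299/146*(-305016) = 6937024487892/73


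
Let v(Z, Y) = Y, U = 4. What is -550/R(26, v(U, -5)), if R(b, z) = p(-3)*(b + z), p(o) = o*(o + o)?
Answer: -275/189 ≈ -1.4550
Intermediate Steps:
p(o) = 2*o**2 (p(o) = o*(2*o) = 2*o**2)
R(b, z) = 18*b + 18*z (R(b, z) = (2*(-3)**2)*(b + z) = (2*9)*(b + z) = 18*(b + z) = 18*b + 18*z)
-550/R(26, v(U, -5)) = -550/(18*26 + 18*(-5)) = -550/(468 - 90) = -550/378 = -550*1/378 = -275/189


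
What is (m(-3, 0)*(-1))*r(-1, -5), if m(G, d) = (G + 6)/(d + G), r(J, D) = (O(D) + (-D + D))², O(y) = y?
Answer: 25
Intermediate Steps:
r(J, D) = D² (r(J, D) = (D + (-D + D))² = (D + 0)² = D²)
m(G, d) = (6 + G)/(G + d)
(m(-3, 0)*(-1))*r(-1, -5) = (((6 - 3)/(-3 + 0))*(-1))*(-5)² = ((3/(-3))*(-1))*25 = (-⅓*3*(-1))*25 = -1*(-1)*25 = 1*25 = 25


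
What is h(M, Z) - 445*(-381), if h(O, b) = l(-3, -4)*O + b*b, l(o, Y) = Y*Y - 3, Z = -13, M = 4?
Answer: 169766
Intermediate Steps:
l(o, Y) = -3 + Y² (l(o, Y) = Y² - 3 = -3 + Y²)
h(O, b) = b² + 13*O (h(O, b) = (-3 + (-4)²)*O + b*b = (-3 + 16)*O + b² = 13*O + b² = b² + 13*O)
h(M, Z) - 445*(-381) = ((-13)² + 13*4) - 445*(-381) = (169 + 52) + 169545 = 221 + 169545 = 169766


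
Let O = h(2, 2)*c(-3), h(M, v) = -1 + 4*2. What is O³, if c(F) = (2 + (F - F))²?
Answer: 21952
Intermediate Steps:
c(F) = 4 (c(F) = (2 + 0)² = 2² = 4)
h(M, v) = 7 (h(M, v) = -1 + 8 = 7)
O = 28 (O = 7*4 = 28)
O³ = 28³ = 21952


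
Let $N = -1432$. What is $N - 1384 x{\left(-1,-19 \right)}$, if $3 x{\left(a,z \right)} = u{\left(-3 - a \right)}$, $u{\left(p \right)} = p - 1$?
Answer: $-48$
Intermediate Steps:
$u{\left(p \right)} = -1 + p$
$x{\left(a,z \right)} = - \frac{4}{3} - \frac{a}{3}$ ($x{\left(a,z \right)} = \frac{-1 - \left(3 + a\right)}{3} = \frac{-4 - a}{3} = - \frac{4}{3} - \frac{a}{3}$)
$N - 1384 x{\left(-1,-19 \right)} = -1432 - 1384 \left(- \frac{4}{3} - - \frac{1}{3}\right) = -1432 - 1384 \left(- \frac{4}{3} + \frac{1}{3}\right) = -1432 - -1384 = -1432 + 1384 = -48$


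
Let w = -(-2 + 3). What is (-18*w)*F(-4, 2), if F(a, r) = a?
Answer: -72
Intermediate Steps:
w = -1 (w = -1*1 = -1)
(-18*w)*F(-4, 2) = -18*(-1)*(-4) = 18*(-4) = -72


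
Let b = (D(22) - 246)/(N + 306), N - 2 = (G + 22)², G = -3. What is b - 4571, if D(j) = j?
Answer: -3058223/669 ≈ -4571.3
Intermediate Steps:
N = 363 (N = 2 + (-3 + 22)² = 2 + 19² = 2 + 361 = 363)
b = -224/669 (b = (22 - 246)/(363 + 306) = -224/669 ≈ -0.33483)
b - 4571 = -224/669 - 4571 = -3058223/669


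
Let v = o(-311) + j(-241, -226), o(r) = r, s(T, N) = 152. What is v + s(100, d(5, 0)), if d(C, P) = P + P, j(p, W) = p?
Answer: -400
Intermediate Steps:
d(C, P) = 2*P
v = -552 (v = -311 - 241 = -552)
v + s(100, d(5, 0)) = -552 + 152 = -400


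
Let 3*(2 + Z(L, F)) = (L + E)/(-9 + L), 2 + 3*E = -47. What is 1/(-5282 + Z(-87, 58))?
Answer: -432/2282533 ≈ -0.00018926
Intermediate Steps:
E = -49/3 (E = -⅔ + (⅓)*(-47) = -⅔ - 47/3 = -49/3 ≈ -16.333)
Z(L, F) = -2 + (-49/3 + L)/(3*(-9 + L)) (Z(L, F) = -2 + ((L - 49/3)/(-9 + L))/3 = -2 + ((-49/3 + L)/(-9 + L))/3 = -2 + (-49/3 + L)/(3*(-9 + L)))
1/(-5282 + Z(-87, 58)) = 1/(-5282 + (113 - 15*(-87))/(9*(-9 - 87))) = 1/(-5282 + (⅑)*(113 + 1305)/(-96)) = 1/(-5282 + (⅑)*(-1/96)*1418) = 1/(-5282 - 709/432) = 1/(-2282533/432) = -432/2282533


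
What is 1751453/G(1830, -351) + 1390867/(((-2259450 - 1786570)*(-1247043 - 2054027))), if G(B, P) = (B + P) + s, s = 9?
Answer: 2924093528275670537/2484252314900400 ≈ 1177.1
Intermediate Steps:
G(B, P) = 9 + B + P (G(B, P) = (B + P) + 9 = 9 + B + P)
1751453/G(1830, -351) + 1390867/(((-2259450 - 1786570)*(-1247043 - 2054027))) = 1751453/(9 + 1830 - 351) + 1390867/(((-2259450 - 1786570)*(-1247043 - 2054027))) = 1751453/1488 + 1390867/((-4046020*(-3301070))) = 1751453*(1/1488) + 1390867/13356195241400 = 1751453/1488 + 1390867*(1/13356195241400) = 1751453/1488 + 1390867/13356195241400 = 2924093528275670537/2484252314900400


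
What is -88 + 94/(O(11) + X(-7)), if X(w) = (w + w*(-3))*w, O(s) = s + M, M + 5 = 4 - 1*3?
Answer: -8102/91 ≈ -89.033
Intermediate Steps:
M = -4 (M = -5 + (4 - 1*3) = -5 + (4 - 3) = -5 + 1 = -4)
O(s) = -4 + s (O(s) = s - 4 = -4 + s)
X(w) = -2*w² (X(w) = (w - 3*w)*w = (-2*w)*w = -2*w²)
-88 + 94/(O(11) + X(-7)) = -88 + 94/((-4 + 11) - 2*(-7)²) = -88 + 94/(7 - 2*49) = -88 + 94/(7 - 98) = -88 + 94/(-91) = -88 - 1/91*94 = -88 - 94/91 = -8102/91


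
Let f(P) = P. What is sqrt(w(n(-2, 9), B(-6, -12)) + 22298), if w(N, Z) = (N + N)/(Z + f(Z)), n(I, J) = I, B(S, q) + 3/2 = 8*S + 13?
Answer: 3*sqrt(13202926)/73 ≈ 149.33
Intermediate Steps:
B(S, q) = 23/2 + 8*S (B(S, q) = -3/2 + (8*S + 13) = -3/2 + (13 + 8*S) = 23/2 + 8*S)
w(N, Z) = N/Z (w(N, Z) = (N + N)/(Z + Z) = (2*N)/((2*Z)) = (2*N)*(1/(2*Z)) = N/Z)
sqrt(w(n(-2, 9), B(-6, -12)) + 22298) = sqrt(-2/(23/2 + 8*(-6)) + 22298) = sqrt(-2/(23/2 - 48) + 22298) = sqrt(-2/(-73/2) + 22298) = sqrt(-2*(-2/73) + 22298) = sqrt(4/73 + 22298) = sqrt(1627758/73) = 3*sqrt(13202926)/73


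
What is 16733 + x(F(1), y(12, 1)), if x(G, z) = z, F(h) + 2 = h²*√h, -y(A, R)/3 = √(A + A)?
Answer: 16733 - 6*√6 ≈ 16718.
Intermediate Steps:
y(A, R) = -3*√2*√A (y(A, R) = -3*√(A + A) = -3*√2*√A)
F(h) = -2 + h^(5/2) (F(h) = -2 + h²*√h = -2 + h^(5/2))
16733 + x(F(1), y(12, 1)) = 16733 - 3*√2*√12 = 16733 - 3*√2*2*√3 = 16733 - 6*√6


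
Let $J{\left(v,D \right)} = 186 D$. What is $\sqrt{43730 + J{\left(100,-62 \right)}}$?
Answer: $\sqrt{32198} \approx 179.44$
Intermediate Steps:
$\sqrt{43730 + J{\left(100,-62 \right)}} = \sqrt{43730 + 186 \left(-62\right)} = \sqrt{43730 - 11532} = \sqrt{32198}$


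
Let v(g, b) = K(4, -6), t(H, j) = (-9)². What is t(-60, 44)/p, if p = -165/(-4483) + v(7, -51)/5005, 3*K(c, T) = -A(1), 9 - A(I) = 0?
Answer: 67312245/30088 ≈ 2237.2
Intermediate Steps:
t(H, j) = 81
A(I) = 9 (A(I) = 9 - 1*0 = 9 + 0 = 9)
K(c, T) = -3 (K(c, T) = (-1*9)/3 = (⅓)*(-9) = -3)
v(g, b) = -3
p = 812376/22437415 (p = -165/(-4483) - 3/5005 = -165*(-1/4483) - 3*1/5005 = 165/4483 - 3/5005 = 812376/22437415 ≈ 0.036206)
t(-60, 44)/p = 81/(812376/22437415) = 81*(22437415/812376) = 67312245/30088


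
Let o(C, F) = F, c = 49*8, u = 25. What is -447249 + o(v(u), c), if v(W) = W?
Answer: -446857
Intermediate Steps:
c = 392
-447249 + o(v(u), c) = -447249 + 392 = -446857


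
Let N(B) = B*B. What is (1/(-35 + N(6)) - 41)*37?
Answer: -1480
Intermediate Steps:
N(B) = B**2
(1/(-35 + N(6)) - 41)*37 = (1/(-35 + 6**2) - 41)*37 = (1/(-35 + 36) - 41)*37 = (1/1 - 41)*37 = (1 - 41)*37 = -40*37 = -1480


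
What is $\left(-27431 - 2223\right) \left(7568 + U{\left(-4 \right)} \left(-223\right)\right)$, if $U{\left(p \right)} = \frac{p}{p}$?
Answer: $-217808630$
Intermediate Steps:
$U{\left(p \right)} = 1$
$\left(-27431 - 2223\right) \left(7568 + U{\left(-4 \right)} \left(-223\right)\right) = \left(-27431 - 2223\right) \left(7568 + 1 \left(-223\right)\right) = - 29654 \left(7568 - 223\right) = \left(-29654\right) 7345 = -217808630$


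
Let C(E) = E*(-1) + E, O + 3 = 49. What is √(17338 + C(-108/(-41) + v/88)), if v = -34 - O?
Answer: √17338 ≈ 131.67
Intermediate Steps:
O = 46 (O = -3 + 49 = 46)
v = -80 (v = -34 - 1*46 = -34 - 46 = -80)
C(E) = 0 (C(E) = -E + E = 0)
√(17338 + C(-108/(-41) + v/88)) = √(17338 + 0) = √17338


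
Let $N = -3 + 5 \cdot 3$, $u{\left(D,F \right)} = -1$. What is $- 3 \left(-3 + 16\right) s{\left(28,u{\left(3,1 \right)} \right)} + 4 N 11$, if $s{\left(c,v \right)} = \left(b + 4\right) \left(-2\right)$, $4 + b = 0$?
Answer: $528$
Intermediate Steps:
$b = -4$ ($b = -4 + 0 = -4$)
$s{\left(c,v \right)} = 0$ ($s{\left(c,v \right)} = \left(-4 + 4\right) \left(-2\right) = 0 \left(-2\right) = 0$)
$N = 12$ ($N = -3 + 15 = 12$)
$- 3 \left(-3 + 16\right) s{\left(28,u{\left(3,1 \right)} \right)} + 4 N 11 = - 3 \left(-3 + 16\right) 0 + 4 \cdot 12 \cdot 11 = \left(-3\right) 13 \cdot 0 + 48 \cdot 11 = \left(-39\right) 0 + 528 = 0 + 528 = 528$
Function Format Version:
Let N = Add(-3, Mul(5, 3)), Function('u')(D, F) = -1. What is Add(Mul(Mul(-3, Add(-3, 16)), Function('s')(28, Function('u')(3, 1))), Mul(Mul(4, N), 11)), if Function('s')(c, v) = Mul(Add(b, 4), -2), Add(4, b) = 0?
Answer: 528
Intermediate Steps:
b = -4 (b = Add(-4, 0) = -4)
Function('s')(c, v) = 0 (Function('s')(c, v) = Mul(Add(-4, 4), -2) = Mul(0, -2) = 0)
N = 12 (N = Add(-3, 15) = 12)
Add(Mul(Mul(-3, Add(-3, 16)), Function('s')(28, Function('u')(3, 1))), Mul(Mul(4, N), 11)) = Add(Mul(Mul(-3, Add(-3, 16)), 0), Mul(Mul(4, 12), 11)) = Add(Mul(Mul(-3, 13), 0), Mul(48, 11)) = Add(Mul(-39, 0), 528) = Add(0, 528) = 528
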